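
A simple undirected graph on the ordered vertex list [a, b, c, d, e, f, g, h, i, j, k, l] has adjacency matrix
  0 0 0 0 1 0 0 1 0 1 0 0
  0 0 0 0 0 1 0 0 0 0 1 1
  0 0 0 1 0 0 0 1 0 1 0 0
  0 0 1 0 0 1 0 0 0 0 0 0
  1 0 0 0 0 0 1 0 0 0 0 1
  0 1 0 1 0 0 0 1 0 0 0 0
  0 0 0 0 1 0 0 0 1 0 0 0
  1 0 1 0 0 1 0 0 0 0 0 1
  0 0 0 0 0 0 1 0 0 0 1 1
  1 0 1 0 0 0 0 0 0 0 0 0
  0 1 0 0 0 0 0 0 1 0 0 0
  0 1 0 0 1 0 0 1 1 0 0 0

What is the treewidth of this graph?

3

A width-3 tree decomposition is:
Bags: B1 = {c, d, f, j}  B2 = {c, f, h, j}  B3 = {a, f, h, j}  B4 = {a, b, f, h}  B5 = {a, b, h, l}  B6 = {a, b, e, l}  B7 = {b, e, k, l}  B8 = {e, i, k, l}  B9 = {e, g, i, k}
Tree: B1–B2, B2–B3, B3–B4, B4–B5, B5–B6, B6–B7, B7–B8, B8–B9
Every bag has size at most 4, so the width is 4 − 1 = 3 and tw(G) ≤ 3. For the lower bound: the 4 vertex sets {c,d,j}, {f}, {h}, {a,b,e,l} are disjoint, each induces a connected subgraph, and every pair is joined by at least one edge of G. Contracting each set to a single vertex therefore yields K_{4} as a minor, and since treewidth is minor-monotone, tw(G) ≥ tw(K_{4}) = 3. Hence tw(G) = 3 exactly.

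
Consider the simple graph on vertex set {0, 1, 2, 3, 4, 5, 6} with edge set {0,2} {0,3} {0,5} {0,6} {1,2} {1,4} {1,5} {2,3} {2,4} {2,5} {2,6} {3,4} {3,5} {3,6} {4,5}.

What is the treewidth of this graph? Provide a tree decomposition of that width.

Each bag holds 4 vertices, so the decomposition has width 3, which upper-bounds the treewidth. For the lower bound, the 4 vertices {1, 2, 4, 5} are pairwise adjacent, and any tree decomposition puts a clique entirely inside one bag — forcing width ≥ 3. Hence tw(G) = 3 exactly.

Treewidth 3.
One such decomposition:
Bags: B1 = {2, 3, 4, 5}  B2 = {1, 2, 4, 5}  B3 = {0, 2, 3, 5}  B4 = {0, 2, 3, 6}
Tree: B1–B2, B1–B3, B3–B4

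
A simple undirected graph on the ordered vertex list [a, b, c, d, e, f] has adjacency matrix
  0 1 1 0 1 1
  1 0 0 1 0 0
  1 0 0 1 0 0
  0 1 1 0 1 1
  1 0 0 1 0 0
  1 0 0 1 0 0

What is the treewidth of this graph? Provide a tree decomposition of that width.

The largest bag has 3 vertices, giving width 2; this decomposition certifies tw(G) ≤ 2. For the lower bound, G contains the cycle f–a–c–d–f, so G is not a forest; only forests have treewidth ≤ 1, hence tw(G) ≥ 2. The upper and lower bounds meet at 2, so that is the treewidth.

Treewidth 2.
One optimal decomposition is:
Bags: B1 = {a, d, f}  B2 = {a, c, d}  B3 = {a, d, e}  B4 = {a, b, d}
Tree: B1–B2, B2–B3, B3–B4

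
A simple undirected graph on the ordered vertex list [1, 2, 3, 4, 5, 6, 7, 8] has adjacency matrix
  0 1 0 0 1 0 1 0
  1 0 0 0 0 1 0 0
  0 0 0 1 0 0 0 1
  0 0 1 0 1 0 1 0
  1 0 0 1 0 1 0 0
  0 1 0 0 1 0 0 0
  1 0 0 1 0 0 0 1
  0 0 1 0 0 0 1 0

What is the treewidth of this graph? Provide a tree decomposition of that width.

Each bag holds 3 vertices, so the decomposition has width 2, which upper-bounds the treewidth. For the lower bound, G contains the cycle 3–8–7–4–3, so G is not a forest; only forests have treewidth ≤ 1, hence tw(G) ≥ 2. Hence tw(G) = 2 exactly.

Treewidth 2.
One optimal decomposition is:
Bags: B1 = {3, 4, 8}  B2 = {4, 7, 8}  B3 = {4, 5, 7}  B4 = {1, 5, 7}  B5 = {1, 5, 6}  B6 = {1, 2, 6}
Tree: B1–B2, B2–B3, B3–B4, B4–B5, B5–B6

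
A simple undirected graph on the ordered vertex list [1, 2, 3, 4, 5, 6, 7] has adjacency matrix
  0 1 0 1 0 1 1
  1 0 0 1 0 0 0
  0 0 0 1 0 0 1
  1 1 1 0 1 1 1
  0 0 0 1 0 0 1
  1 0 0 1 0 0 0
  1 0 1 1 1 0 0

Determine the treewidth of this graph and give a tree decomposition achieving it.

Treewidth 2.
One optimal decomposition is:
Bags: B1 = {4, 5, 7}  B2 = {1, 4, 7}  B3 = {1, 2, 4}  B4 = {1, 4, 6}  B5 = {3, 4, 7}
Tree: B1–B2, B2–B3, B2–B4, B2–B5

Every bag has size at most 3, so the width is 3 − 1 = 2 and tw(G) ≤ 2. For the lower bound, the 3 vertices {1, 2, 4} are pairwise adjacent, and any tree decomposition puts a clique entirely inside one bag — forcing width ≥ 2. Therefore the treewidth is 2.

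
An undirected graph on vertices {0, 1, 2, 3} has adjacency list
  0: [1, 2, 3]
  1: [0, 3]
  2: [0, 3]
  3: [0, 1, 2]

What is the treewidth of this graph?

2

A width-2 tree decomposition is:
Bags: B1 = {0, 1, 3}  B2 = {0, 2, 3}
Tree: B1–B2
Every bag has size at most 3, so the width is 3 − 1 = 2 and tw(G) ≤ 2. Conversely, {0, 1, 3} is a clique of size 3, and the vertices of any clique must share a bag in every tree decomposition; so some bag has ≥ 3 vertices and tw(G) ≥ 2. Therefore the treewidth is 2.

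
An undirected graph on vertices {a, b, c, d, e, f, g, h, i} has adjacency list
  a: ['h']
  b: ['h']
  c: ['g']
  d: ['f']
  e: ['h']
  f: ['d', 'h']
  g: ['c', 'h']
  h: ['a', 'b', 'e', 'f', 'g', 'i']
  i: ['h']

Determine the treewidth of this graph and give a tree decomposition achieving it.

Treewidth 1.
Bags: B1 = {a, h}  B2 = {g, h}  B3 = {f, h}  B4 = {h, i}  B5 = {d, f}  B6 = {e, h}  B7 = {c, g}  B8 = {b, h}
Tree: B1–B2, B2–B3, B1–B4, B3–B5, B3–B6, B2–B7, B4–B8

Every bag has size at most 2, so the width is 2 − 1 = 1 and tw(G) ≤ 1. G has an edge, so its treewidth is at least 1. Combining the bounds, tw(G) = 1.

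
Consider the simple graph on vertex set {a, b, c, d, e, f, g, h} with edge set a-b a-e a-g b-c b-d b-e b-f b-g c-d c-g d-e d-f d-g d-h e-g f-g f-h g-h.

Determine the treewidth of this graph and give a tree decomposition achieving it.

Treewidth 3.
One such decomposition:
Bags: B1 = {b, d, e, g}  B2 = {b, c, d, g}  B3 = {b, d, f, g}  B4 = {d, f, g, h}  B5 = {a, b, e, g}
Tree: B1–B2, B2–B3, B3–B4, B1–B5

Every bag has size at most 4, so the width is 4 − 1 = 3 and tw(G) ≤ 3. For the lower bound, the 4 vertices {d, f, g, h} are pairwise adjacent, and any tree decomposition puts a clique entirely inside one bag — forcing width ≥ 3. Therefore the treewidth is 3.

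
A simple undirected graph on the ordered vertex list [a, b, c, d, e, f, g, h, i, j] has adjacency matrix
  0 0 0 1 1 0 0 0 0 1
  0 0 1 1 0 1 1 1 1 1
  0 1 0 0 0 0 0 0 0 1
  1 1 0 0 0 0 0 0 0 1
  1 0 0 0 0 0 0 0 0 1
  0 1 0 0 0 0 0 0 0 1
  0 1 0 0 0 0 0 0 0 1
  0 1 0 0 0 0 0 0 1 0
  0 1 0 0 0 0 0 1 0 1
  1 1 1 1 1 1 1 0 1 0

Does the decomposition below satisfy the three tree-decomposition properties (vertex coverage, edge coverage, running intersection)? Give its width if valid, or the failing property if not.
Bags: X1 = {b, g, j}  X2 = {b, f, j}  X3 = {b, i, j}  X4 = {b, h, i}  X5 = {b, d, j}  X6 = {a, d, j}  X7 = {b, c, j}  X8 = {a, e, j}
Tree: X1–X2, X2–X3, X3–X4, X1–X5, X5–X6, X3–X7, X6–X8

Every vertex of G appears in some bag (union = {a, b, c, d, e, f, g, h, i, j}); every edge is covered by a bag; and for each vertex v the set of bags containing v is connected in the bag tree. The decomposition is therefore valid. The largest bag has 3 vertices, so the width is 2.

Yes; width 2.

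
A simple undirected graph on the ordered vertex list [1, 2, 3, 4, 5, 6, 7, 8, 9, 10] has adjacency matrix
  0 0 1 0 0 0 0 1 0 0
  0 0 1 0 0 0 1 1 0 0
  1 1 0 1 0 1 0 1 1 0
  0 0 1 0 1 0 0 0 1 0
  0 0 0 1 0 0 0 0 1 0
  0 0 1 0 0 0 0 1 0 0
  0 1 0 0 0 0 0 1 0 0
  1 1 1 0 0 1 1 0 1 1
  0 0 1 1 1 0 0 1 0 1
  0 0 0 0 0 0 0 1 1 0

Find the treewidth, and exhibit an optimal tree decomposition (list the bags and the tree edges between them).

Treewidth 2.
One optimal decomposition is:
Bags: B1 = {2, 3, 8}  B2 = {3, 6, 8}  B3 = {3, 8, 9}  B4 = {3, 4, 9}  B5 = {8, 9, 10}  B6 = {1, 3, 8}  B7 = {4, 5, 9}  B8 = {2, 7, 8}
Tree: B1–B2, B1–B3, B3–B4, B3–B5, B2–B6, B4–B7, B1–B8

Every bag has size at most 3, so the width is 3 − 1 = 2 and tw(G) ≤ 2. On the other hand G contains the 3-clique {8, 9, 10}. A clique must lie in a single bag of any decomposition, so no decomposition can have width below 2. The upper and lower bounds meet at 2, so that is the treewidth.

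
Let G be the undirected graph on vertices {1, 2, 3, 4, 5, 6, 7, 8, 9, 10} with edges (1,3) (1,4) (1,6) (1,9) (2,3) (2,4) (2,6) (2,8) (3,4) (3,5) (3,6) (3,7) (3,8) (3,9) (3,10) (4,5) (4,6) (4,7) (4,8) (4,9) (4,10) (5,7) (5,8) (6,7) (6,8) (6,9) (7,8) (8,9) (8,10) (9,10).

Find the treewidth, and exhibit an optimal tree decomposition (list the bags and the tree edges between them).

Every bag has size at most 5, so the width is 5 − 1 = 4 and tw(G) ≤ 4. On the other hand G contains the 5-clique {3, 4, 8, 9, 10}. A clique must lie in a single bag of any decomposition, so no decomposition can have width below 4. Therefore the treewidth is 4.

Treewidth 4.
Bags: B1 = {3, 4, 6, 8, 9}  B2 = {3, 4, 6, 7, 8}  B3 = {2, 3, 4, 6, 8}  B4 = {1, 3, 4, 6, 9}  B5 = {3, 4, 5, 7, 8}  B6 = {3, 4, 8, 9, 10}
Tree: B1–B2, B1–B3, B1–B4, B2–B5, B1–B6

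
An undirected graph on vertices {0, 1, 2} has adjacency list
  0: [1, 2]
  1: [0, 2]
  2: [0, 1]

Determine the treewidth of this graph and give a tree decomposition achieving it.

With just one bag of size 3, the width is 3 − 1 = 2, so tw(G) ≤ 2. Conversely, {0, 1, 2} is a clique of size 3, and the vertices of any clique must share a bag in every tree decomposition; so some bag has ≥ 3 vertices and tw(G) ≥ 2. Hence tw(G) = 2 exactly.

Treewidth 2.
One such decomposition:
Bags: B1 = {0, 1, 2}
Tree: (single bag)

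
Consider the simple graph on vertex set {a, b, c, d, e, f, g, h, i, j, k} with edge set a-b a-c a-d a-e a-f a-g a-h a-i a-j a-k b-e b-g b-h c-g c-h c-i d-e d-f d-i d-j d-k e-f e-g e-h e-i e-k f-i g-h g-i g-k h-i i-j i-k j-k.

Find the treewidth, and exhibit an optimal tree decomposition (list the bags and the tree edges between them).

Treewidth 4.
One optimal decomposition is:
Bags: B1 = {a, e, g, i, k}  B2 = {a, e, g, h, i}  B3 = {a, d, e, i, k}  B4 = {a, d, i, j, k}  B5 = {a, b, e, g, h}  B6 = {a, c, g, h, i}  B7 = {a, d, e, f, i}
Tree: B1–B2, B1–B3, B3–B4, B2–B5, B2–B6, B3–B7

The largest bag has 5 vertices, giving width 4; this decomposition certifies tw(G) ≤ 4. Conversely, {a, b, e, g, h} is a clique of size 5, and the vertices of any clique must share a bag in every tree decomposition; so some bag has ≥ 5 vertices and tw(G) ≥ 4. The upper and lower bounds meet at 4, so that is the treewidth.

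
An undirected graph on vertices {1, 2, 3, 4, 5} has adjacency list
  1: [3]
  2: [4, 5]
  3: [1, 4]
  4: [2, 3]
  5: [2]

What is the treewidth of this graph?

1

A width-1 tree decomposition is:
Bags: B1 = {3, 4}  B2 = {2, 4}  B3 = {1, 3}  B4 = {2, 5}
Tree: B1–B2, B1–B3, B2–B4
Each bag holds 2 vertices, so the decomposition has width 1, which upper-bounds the treewidth. G has an edge, so its treewidth is at least 1. Therefore the treewidth is 1.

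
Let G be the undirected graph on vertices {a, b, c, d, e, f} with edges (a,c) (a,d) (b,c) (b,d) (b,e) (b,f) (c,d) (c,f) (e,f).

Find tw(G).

A width-2 tree decomposition is:
Bags: B1 = {b, c, f}  B2 = {b, c, d}  B3 = {a, c, d}  B4 = {b, e, f}
Tree: B1–B2, B2–B3, B1–B4
Each bag holds 3 vertices, so the decomposition has width 2, which upper-bounds the treewidth. For the lower bound, the 3 vertices {b, e, f} are pairwise adjacent, and any tree decomposition puts a clique entirely inside one bag — forcing width ≥ 2. The upper and lower bounds meet at 2, so that is the treewidth.

2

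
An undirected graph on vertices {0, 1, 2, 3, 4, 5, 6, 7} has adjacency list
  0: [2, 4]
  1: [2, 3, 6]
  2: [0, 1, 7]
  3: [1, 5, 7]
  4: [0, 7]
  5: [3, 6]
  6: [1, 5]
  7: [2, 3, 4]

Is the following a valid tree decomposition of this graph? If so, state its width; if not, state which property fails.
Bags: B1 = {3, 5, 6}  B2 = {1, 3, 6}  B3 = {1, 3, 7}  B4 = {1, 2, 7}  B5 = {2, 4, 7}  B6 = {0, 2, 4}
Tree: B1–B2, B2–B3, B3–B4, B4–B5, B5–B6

Yes; width 2.

Vertex coverage: the bags together contain {0, 1, 2, 3, 4, 5, 6, 7}, the full vertex set. Edge coverage: each edge of G has both endpoints in at least one bag. Running intersection: for every vertex, the bags containing it form a connected subtree. All three properties hold, so this is a valid tree decomposition of width max|bag| − 1 = 2, and hence tw(G) ≤ 2.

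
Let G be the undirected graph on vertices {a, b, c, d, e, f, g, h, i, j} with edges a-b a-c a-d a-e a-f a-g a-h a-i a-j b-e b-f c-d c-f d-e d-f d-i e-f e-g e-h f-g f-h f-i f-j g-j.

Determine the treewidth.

3

A width-3 tree decomposition is:
Bags: B1 = {a, b, e, f}  B2 = {a, d, e, f}  B3 = {a, e, f, g}  B4 = {a, f, g, j}  B5 = {a, c, d, f}  B6 = {a, e, f, h}  B7 = {a, d, f, i}
Tree: B1–B2, B1–B3, B3–B4, B2–B5, B1–B6, B2–B7
Each bag holds 4 vertices, so the decomposition has width 3, which upper-bounds the treewidth. For the lower bound, the 4 vertices {a, f, g, j} are pairwise adjacent, and any tree decomposition puts a clique entirely inside one bag — forcing width ≥ 3. The upper and lower bounds meet at 3, so that is the treewidth.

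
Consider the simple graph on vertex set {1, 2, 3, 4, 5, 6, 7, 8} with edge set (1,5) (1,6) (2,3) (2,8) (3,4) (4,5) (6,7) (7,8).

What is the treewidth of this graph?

2

A width-2 tree decomposition is:
Bags: B1 = {1, 5, 6}  B2 = {4, 5, 6}  B3 = {3, 4, 6}  B4 = {2, 3, 6}  B5 = {2, 6, 8}  B6 = {6, 7, 8}
Tree: B1–B2, B2–B3, B3–B4, B4–B5, B5–B6
The largest bag has 3 vertices, giving width 2; this decomposition certifies tw(G) ≤ 2. For the lower bound, G contains the cycle 6–1–5–4–3–2–8–7–6, so G is not a forest; only forests have treewidth ≤ 1, hence tw(G) ≥ 2. The upper and lower bounds meet at 2, so that is the treewidth.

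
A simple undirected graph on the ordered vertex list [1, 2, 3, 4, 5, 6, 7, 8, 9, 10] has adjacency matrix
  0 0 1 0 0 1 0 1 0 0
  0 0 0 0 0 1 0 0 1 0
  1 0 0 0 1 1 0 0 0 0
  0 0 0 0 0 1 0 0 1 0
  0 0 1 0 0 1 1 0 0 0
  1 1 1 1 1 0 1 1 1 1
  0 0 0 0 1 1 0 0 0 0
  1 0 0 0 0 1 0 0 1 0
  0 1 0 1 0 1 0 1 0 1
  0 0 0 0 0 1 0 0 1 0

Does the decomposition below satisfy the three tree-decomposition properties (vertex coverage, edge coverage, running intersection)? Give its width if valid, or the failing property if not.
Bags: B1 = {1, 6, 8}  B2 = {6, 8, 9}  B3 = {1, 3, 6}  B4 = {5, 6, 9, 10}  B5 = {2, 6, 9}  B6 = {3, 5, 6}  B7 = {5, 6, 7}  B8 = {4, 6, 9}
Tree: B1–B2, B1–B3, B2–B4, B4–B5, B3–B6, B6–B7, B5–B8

A tree decomposition must satisfy three properties: every vertex lies in some bag; for every edge, both endpoints lie together in some bag; and for every vertex, the bags containing it form a connected subtree. Here bags containing vertex 5 are not connected in the tree, so the decomposition is invalid.

No — bags containing vertex 5 are not connected in the tree.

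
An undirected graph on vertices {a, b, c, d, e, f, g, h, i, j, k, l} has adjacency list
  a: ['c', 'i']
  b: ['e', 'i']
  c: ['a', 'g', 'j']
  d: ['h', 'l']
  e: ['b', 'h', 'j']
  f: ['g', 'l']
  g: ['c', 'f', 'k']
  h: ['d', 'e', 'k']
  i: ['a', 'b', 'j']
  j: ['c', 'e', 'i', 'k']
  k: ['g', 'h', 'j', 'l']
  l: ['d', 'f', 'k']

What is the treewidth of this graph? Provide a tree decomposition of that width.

Treewidth 3.
One such decomposition:
Bags: B1 = {d, f, h, l}  B2 = {f, h, k, l}  B3 = {f, g, h, k}  B4 = {e, g, h, k}  B5 = {e, g, j, k}  B6 = {c, e, g, j}  B7 = {b, c, e, j}  B8 = {b, c, i, j}  B9 = {a, b, c, i}
Tree: B1–B2, B2–B3, B3–B4, B4–B5, B5–B6, B6–B7, B7–B8, B8–B9

Every bag has size at most 4, so the width is 4 − 1 = 3 and tw(G) ≤ 3. For the lower bound: the 4 vertex sets {d,f,l}, {h}, {k}, {c,e,g,j} are disjoint, each induces a connected subgraph, and every pair is joined by at least one edge of G. Contracting each set to a single vertex therefore yields K_{4} as a minor, and since treewidth is minor-monotone, tw(G) ≥ tw(K_{4}) = 3. The upper and lower bounds meet at 3, so that is the treewidth.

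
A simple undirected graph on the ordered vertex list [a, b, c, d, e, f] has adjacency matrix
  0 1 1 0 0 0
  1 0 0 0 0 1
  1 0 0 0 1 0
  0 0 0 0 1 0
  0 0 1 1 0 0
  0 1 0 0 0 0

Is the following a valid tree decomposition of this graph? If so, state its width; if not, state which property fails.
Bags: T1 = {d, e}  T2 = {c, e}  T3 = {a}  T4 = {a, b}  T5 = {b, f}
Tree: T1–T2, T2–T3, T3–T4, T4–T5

No — edge (c,a) lies in no bag.

A tree decomposition must satisfy three properties: every vertex lies in some bag; for every edge, both endpoints lie together in some bag; and for every vertex, the bags containing it form a connected subtree. Here edge (c,a) lies in no bag, so the decomposition is invalid.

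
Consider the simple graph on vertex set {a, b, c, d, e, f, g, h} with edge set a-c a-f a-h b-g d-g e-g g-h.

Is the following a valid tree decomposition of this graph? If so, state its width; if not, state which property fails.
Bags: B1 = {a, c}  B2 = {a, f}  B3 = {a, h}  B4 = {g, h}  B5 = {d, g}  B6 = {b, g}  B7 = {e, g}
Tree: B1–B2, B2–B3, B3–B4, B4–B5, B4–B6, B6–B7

Vertex coverage: the bags together contain {a, b, c, d, e, f, g, h}, the full vertex set. Edge coverage: each edge of G has both endpoints in at least one bag. Running intersection: for every vertex, the bags containing it form a connected subtree. All three properties hold, so this is a valid tree decomposition of width max|bag| − 1 = 1, and hence tw(G) ≤ 1.

Yes; width 1.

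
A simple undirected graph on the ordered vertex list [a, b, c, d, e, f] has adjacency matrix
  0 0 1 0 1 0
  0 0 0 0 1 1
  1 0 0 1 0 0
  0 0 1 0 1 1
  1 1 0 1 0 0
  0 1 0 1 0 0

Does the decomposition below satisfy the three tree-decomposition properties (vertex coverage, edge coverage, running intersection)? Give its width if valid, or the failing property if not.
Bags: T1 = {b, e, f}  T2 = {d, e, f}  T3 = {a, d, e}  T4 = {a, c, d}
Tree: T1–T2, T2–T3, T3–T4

Yes; width 2.

Vertex coverage: the bags together contain {a, b, c, d, e, f}, the full vertex set. Edge coverage: each edge of G has both endpoints in at least one bag. Running intersection: for every vertex, the bags containing it form a connected subtree. All three properties hold, so this is a valid tree decomposition of width max|bag| − 1 = 2, and hence tw(G) ≤ 2.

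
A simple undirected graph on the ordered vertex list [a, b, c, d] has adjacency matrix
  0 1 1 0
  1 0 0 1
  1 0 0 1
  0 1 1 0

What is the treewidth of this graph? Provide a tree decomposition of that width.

The largest bag has 3 vertices, giving width 2; this decomposition certifies tw(G) ≤ 2. For the lower bound, G contains the cycle b–a–c–d–b, so G is not a forest; only forests have treewidth ≤ 1, hence tw(G) ≥ 2. Combining the bounds, tw(G) = 2.

Treewidth 2.
Bags: B1 = {a, b, c}  B2 = {b, c, d}
Tree: B1–B2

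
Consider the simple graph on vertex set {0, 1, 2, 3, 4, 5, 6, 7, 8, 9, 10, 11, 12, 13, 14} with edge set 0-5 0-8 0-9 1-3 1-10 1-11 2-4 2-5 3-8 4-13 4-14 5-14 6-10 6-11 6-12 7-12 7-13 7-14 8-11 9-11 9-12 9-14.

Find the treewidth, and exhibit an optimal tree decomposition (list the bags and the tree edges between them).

The largest bag has 4 vertices, giving width 3; this decomposition certifies tw(G) ≤ 3. For the lower bound: the 4 vertex sets {1,3,10}, {6}, {11}, {0,8,9,12} are disjoint, each induces a connected subgraph, and every pair is joined by at least one edge of G. Contracting each set to a single vertex therefore yields K_{4} as a minor, and since treewidth is minor-monotone, tw(G) ≥ tw(K_{4}) = 3. The upper and lower bounds meet at 3, so that is the treewidth.

Treewidth 3.
One such decomposition:
Bags: B1 = {1, 3, 6, 10}  B2 = {1, 3, 6, 11}  B3 = {3, 6, 8, 11}  B4 = {6, 8, 11, 12}  B5 = {8, 9, 11, 12}  B6 = {0, 8, 9, 12}  B7 = {0, 7, 9, 12}  B8 = {0, 7, 9, 14}  B9 = {0, 5, 7, 14}  B10 = {5, 7, 13, 14}  B11 = {4, 5, 13, 14}  B12 = {2, 4, 5, 13}
Tree: B1–B2, B2–B3, B3–B4, B4–B5, B5–B6, B6–B7, B7–B8, B8–B9, B9–B10, B10–B11, B11–B12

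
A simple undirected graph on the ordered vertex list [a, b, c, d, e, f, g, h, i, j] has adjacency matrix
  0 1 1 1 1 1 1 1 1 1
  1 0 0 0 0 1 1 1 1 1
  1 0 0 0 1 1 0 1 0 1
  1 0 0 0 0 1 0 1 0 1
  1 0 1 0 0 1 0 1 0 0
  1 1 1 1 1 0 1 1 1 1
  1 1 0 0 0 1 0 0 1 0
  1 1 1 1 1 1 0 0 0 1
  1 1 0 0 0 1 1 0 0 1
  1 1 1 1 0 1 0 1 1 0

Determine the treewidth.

4

A width-4 tree decomposition is:
Bags: B1 = {a, b, f, h, j}  B2 = {a, c, f, h, j}  B3 = {a, c, e, f, h}  B4 = {a, d, f, h, j}  B5 = {a, b, f, i, j}  B6 = {a, b, f, g, i}
Tree: B1–B2, B2–B3, B2–B4, B1–B5, B5–B6
Every bag has size at most 5, so the width is 5 − 1 = 4 and tw(G) ≤ 4. On the other hand G contains the 5-clique {a, b, f, g, i}. A clique must lie in a single bag of any decomposition, so no decomposition can have width below 4. Hence tw(G) = 4 exactly.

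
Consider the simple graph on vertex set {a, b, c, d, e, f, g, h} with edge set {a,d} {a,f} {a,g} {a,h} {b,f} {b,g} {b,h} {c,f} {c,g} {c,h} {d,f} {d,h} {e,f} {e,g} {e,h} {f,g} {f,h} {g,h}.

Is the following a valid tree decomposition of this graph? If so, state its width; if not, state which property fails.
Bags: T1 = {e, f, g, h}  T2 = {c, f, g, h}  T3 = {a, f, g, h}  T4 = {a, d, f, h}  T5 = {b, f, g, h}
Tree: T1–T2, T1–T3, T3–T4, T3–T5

Yes; width 3.

Checking the three conditions: (i) the bags cover all of {a, b, c, d, e, f, g, h}; (ii) for each edge, some bag contains both endpoints; (iii) the bags containing any fixed vertex form a subtree. All hold, so the decomposition is valid with width 4 − 1 = 3.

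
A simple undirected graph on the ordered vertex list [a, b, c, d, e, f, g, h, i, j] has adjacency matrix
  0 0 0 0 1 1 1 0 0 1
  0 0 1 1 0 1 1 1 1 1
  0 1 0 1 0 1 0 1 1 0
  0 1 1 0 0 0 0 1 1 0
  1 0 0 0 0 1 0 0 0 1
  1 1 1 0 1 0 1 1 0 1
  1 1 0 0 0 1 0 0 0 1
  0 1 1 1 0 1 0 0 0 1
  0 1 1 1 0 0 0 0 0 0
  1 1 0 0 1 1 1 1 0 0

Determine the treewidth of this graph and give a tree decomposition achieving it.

Treewidth 3.
Bags: B1 = {b, f, h, j}  B2 = {b, f, g, j}  B3 = {a, f, g, j}  B4 = {b, c, f, h}  B5 = {b, c, d, h}  B6 = {a, e, f, j}  B7 = {b, c, d, i}
Tree: B1–B2, B2–B3, B1–B4, B4–B5, B3–B6, B5–B7

The largest bag has 4 vertices, giving width 3; this decomposition certifies tw(G) ≤ 3. For the lower bound, the 4 vertices {b, c, d, h} are pairwise adjacent, and any tree decomposition puts a clique entirely inside one bag — forcing width ≥ 3. Hence tw(G) = 3 exactly.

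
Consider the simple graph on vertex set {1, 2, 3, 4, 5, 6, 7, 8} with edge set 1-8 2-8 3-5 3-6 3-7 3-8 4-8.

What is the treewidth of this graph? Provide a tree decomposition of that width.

The largest bag has 2 vertices, giving width 1; this decomposition certifies tw(G) ≤ 1. Since G has at least one edge (e.g. 8–4), it is not an edgeless graph, so tw(G) ≥ 1. Combining the bounds, tw(G) = 1.

Treewidth 1.
Bags: B1 = {4, 8}  B2 = {3, 8}  B3 = {1, 8}  B4 = {3, 5}  B5 = {3, 6}  B6 = {3, 7}  B7 = {2, 8}
Tree: B1–B2, B2–B3, B2–B4, B4–B5, B5–B6, B1–B7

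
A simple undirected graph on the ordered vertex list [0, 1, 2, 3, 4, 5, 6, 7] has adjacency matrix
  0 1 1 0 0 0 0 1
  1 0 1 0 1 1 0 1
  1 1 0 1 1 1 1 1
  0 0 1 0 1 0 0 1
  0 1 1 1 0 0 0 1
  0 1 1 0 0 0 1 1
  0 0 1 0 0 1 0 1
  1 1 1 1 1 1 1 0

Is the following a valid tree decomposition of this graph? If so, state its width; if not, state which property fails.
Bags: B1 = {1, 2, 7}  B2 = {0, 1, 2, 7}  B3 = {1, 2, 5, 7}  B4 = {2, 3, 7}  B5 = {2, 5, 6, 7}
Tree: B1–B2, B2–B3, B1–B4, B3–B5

A tree decomposition must satisfy three properties: every vertex lies in some bag; for every edge, both endpoints lie together in some bag; and for every vertex, the bags containing it form a connected subtree. Here vertex 4 appears in no bag, so the decomposition is invalid.

No — vertex 4 appears in no bag.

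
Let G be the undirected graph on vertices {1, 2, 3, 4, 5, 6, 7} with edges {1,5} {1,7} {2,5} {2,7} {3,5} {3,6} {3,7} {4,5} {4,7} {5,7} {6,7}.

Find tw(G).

A width-2 tree decomposition is:
Bags: B1 = {2, 5, 7}  B2 = {4, 5, 7}  B3 = {1, 5, 7}  B4 = {3, 5, 7}  B5 = {3, 6, 7}
Tree: B1–B2, B1–B3, B3–B4, B4–B5
Each bag holds 3 vertices, so the decomposition has width 2, which upper-bounds the treewidth. Conversely, {1, 5, 7} is a clique of size 3, and the vertices of any clique must share a bag in every tree decomposition; so some bag has ≥ 3 vertices and tw(G) ≥ 2. Hence tw(G) = 2 exactly.

2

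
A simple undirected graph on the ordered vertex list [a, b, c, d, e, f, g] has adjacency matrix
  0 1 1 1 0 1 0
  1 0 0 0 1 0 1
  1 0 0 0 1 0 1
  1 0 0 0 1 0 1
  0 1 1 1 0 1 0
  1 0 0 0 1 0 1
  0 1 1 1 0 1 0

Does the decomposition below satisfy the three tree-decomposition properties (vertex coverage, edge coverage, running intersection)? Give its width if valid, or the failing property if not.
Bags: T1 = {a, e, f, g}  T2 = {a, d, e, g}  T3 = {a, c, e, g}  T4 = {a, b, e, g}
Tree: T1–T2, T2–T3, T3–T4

Checking the three conditions: (i) the bags cover all of {a, b, c, d, e, f, g}; (ii) for each edge, some bag contains both endpoints; (iii) the bags containing any fixed vertex form a subtree. All hold, so the decomposition is valid with width 4 − 1 = 3.

Yes; width 3.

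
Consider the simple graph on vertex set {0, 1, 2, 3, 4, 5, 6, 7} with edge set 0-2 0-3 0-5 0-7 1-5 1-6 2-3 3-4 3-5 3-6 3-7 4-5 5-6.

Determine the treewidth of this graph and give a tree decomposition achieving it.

The largest bag has 3 vertices, giving width 2; this decomposition certifies tw(G) ≤ 2. On the other hand G contains the 3-clique {1, 5, 6}. A clique must lie in a single bag of any decomposition, so no decomposition can have width below 2. Therefore the treewidth is 2.

Treewidth 2.
Bags: B1 = {3, 5, 6}  B2 = {1, 5, 6}  B3 = {3, 4, 5}  B4 = {0, 3, 5}  B5 = {0, 3, 7}  B6 = {0, 2, 3}
Tree: B1–B2, B1–B3, B1–B4, B4–B5, B4–B6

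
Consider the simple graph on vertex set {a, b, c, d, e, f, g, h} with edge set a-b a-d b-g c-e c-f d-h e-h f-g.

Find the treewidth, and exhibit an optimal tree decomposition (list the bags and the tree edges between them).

Treewidth 2.
Bags: B1 = {a, b, d}  B2 = {b, d, h}  B3 = {b, e, h}  B4 = {b, c, e}  B5 = {b, c, f}  B6 = {b, f, g}
Tree: B1–B2, B2–B3, B3–B4, B4–B5, B5–B6

Each bag holds 3 vertices, so the decomposition has width 2, which upper-bounds the treewidth. Since b–a–d–h–e–c–f–g–b is a cycle in G, G is not acyclic. Forests are exactly the graphs of treewidth ≤ 1, so tw(G) ≥ 2. Hence tw(G) = 2 exactly.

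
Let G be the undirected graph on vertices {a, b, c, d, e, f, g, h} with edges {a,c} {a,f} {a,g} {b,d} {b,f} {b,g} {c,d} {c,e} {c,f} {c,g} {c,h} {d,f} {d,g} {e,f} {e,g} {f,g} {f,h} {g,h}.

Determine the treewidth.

A width-3 tree decomposition is:
Bags: B1 = {a, c, f, g}  B2 = {c, e, f, g}  B3 = {c, f, g, h}  B4 = {c, d, f, g}  B5 = {b, d, f, g}
Tree: B1–B2, B2–B3, B3–B4, B4–B5
Every bag has size at most 4, so the width is 4 − 1 = 3 and tw(G) ≤ 3. Conversely, {c, d, f, g} is a clique of size 4, and the vertices of any clique must share a bag in every tree decomposition; so some bag has ≥ 4 vertices and tw(G) ≥ 3. The upper and lower bounds meet at 3, so that is the treewidth.

3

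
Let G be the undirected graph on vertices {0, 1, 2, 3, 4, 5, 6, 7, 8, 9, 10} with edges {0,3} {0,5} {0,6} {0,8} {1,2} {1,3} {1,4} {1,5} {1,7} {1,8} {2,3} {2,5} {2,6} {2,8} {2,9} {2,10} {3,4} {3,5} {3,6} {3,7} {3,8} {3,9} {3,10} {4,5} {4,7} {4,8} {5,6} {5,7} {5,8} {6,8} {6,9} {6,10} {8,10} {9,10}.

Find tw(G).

4

A width-4 tree decomposition is:
Bags: B1 = {1, 2, 3, 5, 8}  B2 = {2, 3, 5, 6, 8}  B3 = {2, 3, 6, 8, 10}  B4 = {1, 3, 4, 5, 8}  B5 = {2, 3, 6, 9, 10}  B6 = {1, 3, 4, 5, 7}  B7 = {0, 3, 5, 6, 8}
Tree: B1–B2, B2–B3, B1–B4, B3–B5, B4–B6, B2–B7
Every bag has size at most 5, so the width is 5 − 1 = 4 and tw(G) ≤ 4. For the lower bound, the 5 vertices {2, 3, 6, 9, 10} are pairwise adjacent, and any tree decomposition puts a clique entirely inside one bag — forcing width ≥ 4. The upper and lower bounds meet at 4, so that is the treewidth.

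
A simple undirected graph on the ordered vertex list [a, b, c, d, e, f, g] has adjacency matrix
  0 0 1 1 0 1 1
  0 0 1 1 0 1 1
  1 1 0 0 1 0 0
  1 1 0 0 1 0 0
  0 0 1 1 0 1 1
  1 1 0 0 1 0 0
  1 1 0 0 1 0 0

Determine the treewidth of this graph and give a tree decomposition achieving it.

Treewidth 3.
One such decomposition:
Bags: B1 = {a, b, d, e}  B2 = {a, b, e, f}  B3 = {a, b, e, g}  B4 = {a, b, c, e}
Tree: B1–B2, B2–B3, B3–B4

Each bag holds 4 vertices, so the decomposition has width 3, which upper-bounds the treewidth. For the lower bound: the 4 vertex sets {d,e}, {b,f}, {a}, {g} are disjoint, each induces a connected subgraph, and every pair is joined by at least one edge of G. Contracting each set to a single vertex therefore yields K_{4} as a minor, and since treewidth is minor-monotone, tw(G) ≥ tw(K_{4}) = 3. Therefore the treewidth is 3.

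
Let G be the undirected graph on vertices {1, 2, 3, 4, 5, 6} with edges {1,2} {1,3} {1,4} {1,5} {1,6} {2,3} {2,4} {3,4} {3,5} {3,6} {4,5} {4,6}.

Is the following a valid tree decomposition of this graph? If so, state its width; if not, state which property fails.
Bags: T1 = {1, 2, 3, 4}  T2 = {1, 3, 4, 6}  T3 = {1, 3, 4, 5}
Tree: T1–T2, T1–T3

Every vertex of G appears in some bag (union = {1, 2, 3, 4, 5, 6}); every edge is covered by a bag; and for each vertex v the set of bags containing v is connected in the bag tree. The decomposition is therefore valid. The largest bag has 4 vertices, so the width is 3.

Yes; width 3.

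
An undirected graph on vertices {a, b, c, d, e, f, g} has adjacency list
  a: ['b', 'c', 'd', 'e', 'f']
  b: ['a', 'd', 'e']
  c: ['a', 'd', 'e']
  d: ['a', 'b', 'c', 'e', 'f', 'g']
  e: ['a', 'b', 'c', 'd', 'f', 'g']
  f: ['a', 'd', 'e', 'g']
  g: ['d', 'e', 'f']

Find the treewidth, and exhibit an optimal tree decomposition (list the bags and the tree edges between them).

Treewidth 3.
Bags: B1 = {a, c, d, e}  B2 = {a, d, e, f}  B3 = {d, e, f, g}  B4 = {a, b, d, e}
Tree: B1–B2, B2–B3, B2–B4

The largest bag has 4 vertices, giving width 3; this decomposition certifies tw(G) ≤ 3. On the other hand G contains the 4-clique {d, e, f, g}. A clique must lie in a single bag of any decomposition, so no decomposition can have width below 3. Therefore the treewidth is 3.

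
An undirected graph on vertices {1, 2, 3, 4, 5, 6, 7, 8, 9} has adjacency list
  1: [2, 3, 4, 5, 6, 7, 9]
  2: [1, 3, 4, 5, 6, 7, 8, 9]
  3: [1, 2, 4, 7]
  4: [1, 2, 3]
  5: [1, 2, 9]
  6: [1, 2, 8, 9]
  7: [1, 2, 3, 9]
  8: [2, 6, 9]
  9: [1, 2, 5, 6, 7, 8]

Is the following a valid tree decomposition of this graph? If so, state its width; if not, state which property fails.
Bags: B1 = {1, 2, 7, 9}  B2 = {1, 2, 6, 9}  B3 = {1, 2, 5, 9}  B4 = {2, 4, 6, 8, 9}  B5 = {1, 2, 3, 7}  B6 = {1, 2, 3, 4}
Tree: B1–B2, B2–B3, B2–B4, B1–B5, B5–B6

No — bags containing vertex 4 are not connected in the tree.

A tree decomposition must satisfy three properties: every vertex lies in some bag; for every edge, both endpoints lie together in some bag; and for every vertex, the bags containing it form a connected subtree. Here bags containing vertex 4 are not connected in the tree, so the decomposition is invalid.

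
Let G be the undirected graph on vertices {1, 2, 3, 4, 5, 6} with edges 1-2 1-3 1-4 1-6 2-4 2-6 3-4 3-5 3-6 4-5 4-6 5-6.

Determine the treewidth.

3

A width-3 tree decomposition is:
Bags: B1 = {1, 3, 4, 6}  B2 = {1, 2, 4, 6}  B3 = {3, 4, 5, 6}
Tree: B1–B2, B1–B3
Each bag holds 4 vertices, so the decomposition has width 3, which upper-bounds the treewidth. For the lower bound, the 4 vertices {1, 2, 4, 6} are pairwise adjacent, and any tree decomposition puts a clique entirely inside one bag — forcing width ≥ 3. Hence tw(G) = 3 exactly.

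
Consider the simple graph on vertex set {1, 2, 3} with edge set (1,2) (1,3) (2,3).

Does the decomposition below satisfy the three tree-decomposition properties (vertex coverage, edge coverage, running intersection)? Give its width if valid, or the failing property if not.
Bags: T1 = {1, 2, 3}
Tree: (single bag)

Yes; width 2.

Every vertex of G appears in some bag (union = {1, 2, 3}); every edge is covered by a bag; and for each vertex v the set of bags containing v is connected in the bag tree. The decomposition is therefore valid. The largest bag has 3 vertices, so the width is 2.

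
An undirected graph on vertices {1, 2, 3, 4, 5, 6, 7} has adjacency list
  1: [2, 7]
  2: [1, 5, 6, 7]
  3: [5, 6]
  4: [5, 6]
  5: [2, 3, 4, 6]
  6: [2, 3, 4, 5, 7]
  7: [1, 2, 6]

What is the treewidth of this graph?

2

A width-2 tree decomposition is:
Bags: B1 = {4, 5, 6}  B2 = {2, 5, 6}  B3 = {3, 5, 6}  B4 = {2, 6, 7}  B5 = {1, 2, 7}
Tree: B1–B2, B1–B3, B2–B4, B4–B5
Each bag holds 3 vertices, so the decomposition has width 2, which upper-bounds the treewidth. On the other hand G contains the 3-clique {1, 2, 7}. A clique must lie in a single bag of any decomposition, so no decomposition can have width below 2. Hence tw(G) = 2 exactly.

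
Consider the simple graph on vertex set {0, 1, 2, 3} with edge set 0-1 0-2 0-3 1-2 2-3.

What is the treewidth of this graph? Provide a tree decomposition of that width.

Each bag holds 3 vertices, so the decomposition has width 2, which upper-bounds the treewidth. Conversely, {0, 1, 2} is a clique of size 3, and the vertices of any clique must share a bag in every tree decomposition; so some bag has ≥ 3 vertices and tw(G) ≥ 2. Therefore the treewidth is 2.

Treewidth 2.
Bags: B1 = {0, 1, 2}  B2 = {0, 2, 3}
Tree: B1–B2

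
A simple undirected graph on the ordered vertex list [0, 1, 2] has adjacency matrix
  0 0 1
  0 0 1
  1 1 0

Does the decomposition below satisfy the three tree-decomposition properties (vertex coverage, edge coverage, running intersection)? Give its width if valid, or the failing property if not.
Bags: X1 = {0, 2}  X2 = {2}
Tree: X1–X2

No — vertex 1 appears in no bag.

A tree decomposition must satisfy three properties: every vertex lies in some bag; for every edge, both endpoints lie together in some bag; and for every vertex, the bags containing it form a connected subtree. Here vertex 1 appears in no bag, so the decomposition is invalid.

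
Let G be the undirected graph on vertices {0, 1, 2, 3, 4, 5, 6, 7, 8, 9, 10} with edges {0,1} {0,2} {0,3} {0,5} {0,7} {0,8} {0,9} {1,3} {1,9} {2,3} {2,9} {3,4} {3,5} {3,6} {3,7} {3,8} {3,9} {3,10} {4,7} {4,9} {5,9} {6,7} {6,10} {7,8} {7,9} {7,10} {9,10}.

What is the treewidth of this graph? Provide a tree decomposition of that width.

Treewidth 3.
One such decomposition:
Bags: B1 = {3, 7, 9, 10}  B2 = {0, 3, 7, 9}  B3 = {0, 3, 7, 8}  B4 = {0, 2, 3, 9}  B5 = {3, 4, 7, 9}  B6 = {0, 3, 5, 9}  B7 = {3, 6, 7, 10}  B8 = {0, 1, 3, 9}
Tree: B1–B2, B2–B3, B2–B4, B1–B5, B2–B6, B1–B7, B4–B8

The largest bag has 4 vertices, giving width 3; this decomposition certifies tw(G) ≤ 3. On the other hand G contains the 4-clique {0, 3, 7, 8}. A clique must lie in a single bag of any decomposition, so no decomposition can have width below 3. Hence tw(G) = 3 exactly.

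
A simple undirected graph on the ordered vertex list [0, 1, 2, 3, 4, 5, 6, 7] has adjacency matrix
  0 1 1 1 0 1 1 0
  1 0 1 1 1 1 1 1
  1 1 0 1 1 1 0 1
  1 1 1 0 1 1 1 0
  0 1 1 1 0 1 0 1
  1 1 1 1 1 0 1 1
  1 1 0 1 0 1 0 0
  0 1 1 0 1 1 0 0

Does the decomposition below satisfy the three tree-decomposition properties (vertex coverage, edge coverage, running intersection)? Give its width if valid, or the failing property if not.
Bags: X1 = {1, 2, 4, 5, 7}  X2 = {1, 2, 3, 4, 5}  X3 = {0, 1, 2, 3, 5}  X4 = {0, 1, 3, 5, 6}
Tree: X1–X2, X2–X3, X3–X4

Yes; width 4.

Every vertex of G appears in some bag (union = {0, 1, 2, 3, 4, 5, 6, 7}); every edge is covered by a bag; and for each vertex v the set of bags containing v is connected in the bag tree. The decomposition is therefore valid. The largest bag has 5 vertices, so the width is 4.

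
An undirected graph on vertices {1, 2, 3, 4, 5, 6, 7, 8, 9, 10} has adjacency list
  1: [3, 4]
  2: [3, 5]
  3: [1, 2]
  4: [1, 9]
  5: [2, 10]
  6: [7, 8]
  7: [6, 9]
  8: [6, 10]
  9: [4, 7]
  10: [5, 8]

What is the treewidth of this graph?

A width-2 tree decomposition is:
Bags: B1 = {2, 3, 5}  B2 = {3, 5, 10}  B3 = {3, 8, 10}  B4 = {3, 6, 8}  B5 = {3, 6, 7}  B6 = {3, 7, 9}  B7 = {3, 4, 9}  B8 = {1, 3, 4}
Tree: B1–B2, B2–B3, B3–B4, B4–B5, B5–B6, B6–B7, B7–B8
The largest bag has 3 vertices, giving width 2; this decomposition certifies tw(G) ≤ 2. Since 3–2–5–10–8–6–7–9–4–1–3 is a cycle in G, G is not acyclic. Forests are exactly the graphs of treewidth ≤ 1, so tw(G) ≥ 2. Hence tw(G) = 2 exactly.

2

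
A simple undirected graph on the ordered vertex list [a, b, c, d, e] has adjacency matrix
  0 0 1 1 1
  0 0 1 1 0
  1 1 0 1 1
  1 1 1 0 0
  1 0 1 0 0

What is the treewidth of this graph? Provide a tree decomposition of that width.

The largest bag has 3 vertices, giving width 2; this decomposition certifies tw(G) ≤ 2. Conversely, {a, c, d} is a clique of size 3, and the vertices of any clique must share a bag in every tree decomposition; so some bag has ≥ 3 vertices and tw(G) ≥ 2. Therefore the treewidth is 2.

Treewidth 2.
One such decomposition:
Bags: B1 = {a, c, d}  B2 = {b, c, d}  B3 = {a, c, e}
Tree: B1–B2, B1–B3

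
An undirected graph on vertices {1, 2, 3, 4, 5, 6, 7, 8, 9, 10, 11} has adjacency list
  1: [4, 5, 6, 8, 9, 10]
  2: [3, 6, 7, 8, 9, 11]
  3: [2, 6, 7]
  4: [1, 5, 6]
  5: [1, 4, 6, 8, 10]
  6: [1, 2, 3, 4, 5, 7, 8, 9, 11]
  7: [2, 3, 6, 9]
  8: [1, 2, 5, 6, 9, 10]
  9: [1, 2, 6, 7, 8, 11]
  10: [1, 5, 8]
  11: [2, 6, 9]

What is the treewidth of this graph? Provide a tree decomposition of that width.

Each bag holds 4 vertices, so the decomposition has width 3, which upper-bounds the treewidth. On the other hand G contains the 4-clique {1, 5, 8, 10}. A clique must lie in a single bag of any decomposition, so no decomposition can have width below 3. Combining the bounds, tw(G) = 3.

Treewidth 3.
Bags: B1 = {1, 5, 6, 8}  B2 = {1, 6, 8, 9}  B3 = {1, 5, 8, 10}  B4 = {2, 6, 8, 9}  B5 = {2, 6, 9, 11}  B6 = {2, 6, 7, 9}  B7 = {2, 3, 6, 7}  B8 = {1, 4, 5, 6}
Tree: B1–B2, B1–B3, B2–B4, B4–B5, B4–B6, B6–B7, B1–B8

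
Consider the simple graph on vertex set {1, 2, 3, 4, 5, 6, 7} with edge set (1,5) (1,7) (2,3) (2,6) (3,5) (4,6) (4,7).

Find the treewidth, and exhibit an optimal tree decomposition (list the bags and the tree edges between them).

Every bag has size at most 3, so the width is 3 − 1 = 2 and tw(G) ≤ 2. For the lower bound, G contains the cycle 3–5–1–7–4–6–2–3, so G is not a forest; only forests have treewidth ≤ 1, hence tw(G) ≥ 2. Hence tw(G) = 2 exactly.

Treewidth 2.
Bags: B1 = {1, 3, 5}  B2 = {1, 3, 7}  B3 = {3, 4, 7}  B4 = {3, 4, 6}  B5 = {2, 3, 6}
Tree: B1–B2, B2–B3, B3–B4, B4–B5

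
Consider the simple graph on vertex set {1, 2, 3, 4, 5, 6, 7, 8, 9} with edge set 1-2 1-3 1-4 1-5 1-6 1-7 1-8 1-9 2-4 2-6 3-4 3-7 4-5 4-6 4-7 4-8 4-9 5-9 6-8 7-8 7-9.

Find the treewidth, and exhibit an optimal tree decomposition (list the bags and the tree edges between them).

Each bag holds 4 vertices, so the decomposition has width 3, which upper-bounds the treewidth. Conversely, {1, 2, 4, 6} is a clique of size 4, and the vertices of any clique must share a bag in every tree decomposition; so some bag has ≥ 4 vertices and tw(G) ≥ 3. Combining the bounds, tw(G) = 3.

Treewidth 3.
Bags: B1 = {1, 4, 5, 9}  B2 = {1, 4, 7, 9}  B3 = {1, 3, 4, 7}  B4 = {1, 4, 7, 8}  B5 = {1, 4, 6, 8}  B6 = {1, 2, 4, 6}
Tree: B1–B2, B2–B3, B2–B4, B4–B5, B5–B6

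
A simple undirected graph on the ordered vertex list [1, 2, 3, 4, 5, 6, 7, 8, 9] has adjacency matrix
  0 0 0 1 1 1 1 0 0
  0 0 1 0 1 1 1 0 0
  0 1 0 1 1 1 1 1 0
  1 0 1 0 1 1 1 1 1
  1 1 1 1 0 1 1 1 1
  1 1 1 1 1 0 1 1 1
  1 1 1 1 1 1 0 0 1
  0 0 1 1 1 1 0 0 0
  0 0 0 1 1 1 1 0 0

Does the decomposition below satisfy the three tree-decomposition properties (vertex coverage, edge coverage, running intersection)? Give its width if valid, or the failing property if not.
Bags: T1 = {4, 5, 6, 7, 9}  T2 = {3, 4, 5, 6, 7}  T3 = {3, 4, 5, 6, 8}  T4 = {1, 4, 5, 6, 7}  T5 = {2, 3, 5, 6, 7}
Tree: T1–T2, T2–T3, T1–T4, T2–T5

Yes; width 4.

Vertex coverage: the bags together contain {1, 2, 3, 4, 5, 6, 7, 8, 9}, the full vertex set. Edge coverage: each edge of G has both endpoints in at least one bag. Running intersection: for every vertex, the bags containing it form a connected subtree. All three properties hold, so this is a valid tree decomposition of width max|bag| − 1 = 4, and hence tw(G) ≤ 4.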